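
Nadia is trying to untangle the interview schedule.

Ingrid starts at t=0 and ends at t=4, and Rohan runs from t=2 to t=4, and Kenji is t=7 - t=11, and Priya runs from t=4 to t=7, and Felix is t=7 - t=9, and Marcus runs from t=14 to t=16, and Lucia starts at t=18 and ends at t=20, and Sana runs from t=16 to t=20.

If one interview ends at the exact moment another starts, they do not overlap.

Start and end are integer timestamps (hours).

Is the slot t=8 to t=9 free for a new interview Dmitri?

No — it overlaps Felix, Kenji

Ingrid: ends t=4 at or before Dmitri starts t=8 → clear.
Rohan: ends t=4 at or before Dmitri starts t=8 → clear.
Priya: ends t=7 at or before Dmitri starts t=8 → clear.
Kenji: starts t=7 before Dmitri ends t=9, and ends t=11 after Dmitri starts t=8 → overlap.
Felix: starts t=7 before Dmitri ends t=9, and ends t=9 after Dmitri starts t=8 → overlap.
Marcus: starts t=14 at or after Dmitri ends t=9 → clear.
Sana: starts t=16 at or after Dmitri ends t=9 → clear.
Lucia: starts t=18 at or after Dmitri ends t=9 → clear.
Dmitri overlaps Kenji, Felix.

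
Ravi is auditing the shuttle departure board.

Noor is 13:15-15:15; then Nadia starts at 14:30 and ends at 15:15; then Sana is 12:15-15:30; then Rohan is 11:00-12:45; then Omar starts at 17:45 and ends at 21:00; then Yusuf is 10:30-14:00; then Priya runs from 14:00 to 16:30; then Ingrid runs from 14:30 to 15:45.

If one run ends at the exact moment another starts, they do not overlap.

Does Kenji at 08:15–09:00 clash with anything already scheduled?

Yusuf: starts 10:30 at or after Kenji ends 09:00 → clear.
Rohan: starts 11:00 at or after Kenji ends 09:00 → clear.
Sana: starts 12:15 at or after Kenji ends 09:00 → clear.
Noor: starts 13:15 at or after Kenji ends 09:00 → clear.
Priya: starts 14:00 at or after Kenji ends 09:00 → clear.
Ingrid: starts 14:30 at or after Kenji ends 09:00 → clear.
Nadia: starts 14:30 at or after Kenji ends 09:00 → clear.
Omar: starts 17:45 at or after Kenji ends 09:00 → clear.

No — it doesn't clash with anything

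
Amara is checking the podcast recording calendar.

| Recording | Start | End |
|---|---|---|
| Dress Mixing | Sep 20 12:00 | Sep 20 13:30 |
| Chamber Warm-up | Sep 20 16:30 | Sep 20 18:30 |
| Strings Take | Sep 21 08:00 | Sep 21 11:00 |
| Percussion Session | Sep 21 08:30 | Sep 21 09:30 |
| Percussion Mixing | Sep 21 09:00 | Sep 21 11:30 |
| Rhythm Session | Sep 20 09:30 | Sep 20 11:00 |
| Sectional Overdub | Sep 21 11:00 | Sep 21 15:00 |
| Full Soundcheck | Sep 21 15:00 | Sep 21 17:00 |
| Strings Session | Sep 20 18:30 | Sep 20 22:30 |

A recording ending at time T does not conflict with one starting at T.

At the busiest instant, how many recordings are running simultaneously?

3

Sweep the timeline, counting +1 at each start and −1 at each end (ends before starts at a tie):
Sep 20 09:30 start Rhythm Session → 1
Sep 20 11:00 end Rhythm Session → 0
Sep 20 12:00 start Dress Mixing → 1
Sep 20 13:30 end Dress Mixing → 0
Sep 20 16:30 start Chamber Warm-up → 1
Sep 20 18:30 end Chamber Warm-up → 0
Sep 20 18:30 start Strings Session → 1
Sep 20 22:30 end Strings Session → 0
Sep 21 08:00 start Strings Take → 1
Sep 21 08:30 start Percussion Session → 2
Sep 21 09:00 start Percussion Mixing → 3
Sep 21 09:30 end Percussion Session → 2
Sep 21 11:00 end Strings Take → 1
Sep 21 11:00 start Sectional Overdub → 2
Sep 21 11:30 end Percussion Mixing → 1
Sep 21 15:00 end Sectional Overdub → 0
Sep 21 15:00 start Full Soundcheck → 1
Sep 21 17:00 end Full Soundcheck → 0
Peak is 3, at Sep 21 09:00 (Percussion Mixing, Percussion Session, Strings Take).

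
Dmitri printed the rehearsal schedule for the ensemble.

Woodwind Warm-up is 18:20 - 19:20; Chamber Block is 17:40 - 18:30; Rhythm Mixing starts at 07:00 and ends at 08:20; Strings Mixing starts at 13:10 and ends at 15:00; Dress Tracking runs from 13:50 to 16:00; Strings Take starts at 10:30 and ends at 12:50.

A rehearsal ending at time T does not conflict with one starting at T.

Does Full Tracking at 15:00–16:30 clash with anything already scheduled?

Rhythm Mixing: ends 08:20 at or before Full Tracking starts 15:00 → clear.
Strings Take: ends 12:50 at or before Full Tracking starts 15:00 → clear.
Strings Mixing: ends 15:00 at or before Full Tracking starts 15:00 → clear.
Dress Tracking: starts 13:50 before Full Tracking ends 16:30, and ends 16:00 after Full Tracking starts 15:00 → overlap.
Chamber Block: starts 17:40 at or after Full Tracking ends 16:30 → clear.
Woodwind Warm-up: starts 18:20 at or after Full Tracking ends 16:30 → clear.
Full Tracking overlaps Dress Tracking.

Yes — it overlaps Dress Tracking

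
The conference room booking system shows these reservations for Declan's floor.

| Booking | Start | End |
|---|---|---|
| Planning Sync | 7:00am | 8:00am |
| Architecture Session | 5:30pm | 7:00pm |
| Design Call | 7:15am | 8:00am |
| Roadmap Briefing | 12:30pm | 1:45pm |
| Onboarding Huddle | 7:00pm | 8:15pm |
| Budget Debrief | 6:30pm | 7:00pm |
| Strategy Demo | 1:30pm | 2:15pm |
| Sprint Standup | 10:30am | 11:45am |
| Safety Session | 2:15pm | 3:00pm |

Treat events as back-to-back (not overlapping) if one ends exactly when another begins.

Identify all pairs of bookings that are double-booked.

Sorted by start: Planning Sync, Design Call, Sprint Standup, Roadmap Briefing, Strategy Demo, Safety Session, Architecture Session, Budget Debrief, Onboarding Huddle.
Design Call starts before Planning Sync ends → Planning Sync and Design Call overlap.
Sprint Standup starts after Planning Sync ends; Planning Sync is clear from here.
Sprint Standup starts after Design Call ends; Design Call is clear from here.
Roadmap Briefing starts after Sprint Standup ends; Sprint Standup is clear from here.
Strategy Demo starts before Roadmap Briefing ends → Roadmap Briefing and Strategy Demo overlap.
Safety Session starts after Roadmap Briefing ends; Roadmap Briefing is clear from here.
Safety Session starts exactly when Strategy Demo ends (back-to-back, no overlap); Strategy Demo is clear from here.
Architecture Session starts after Safety Session ends; Safety Session is clear from here.
Budget Debrief starts before Architecture Session ends → Architecture Session and Budget Debrief overlap.
Onboarding Huddle starts exactly when Architecture Session ends (back-to-back, no overlap).
Onboarding Huddle starts exactly when Budget Debrief ends (back-to-back, no overlap).

Architecture Session & Budget Debrief, Design Call & Planning Sync, Roadmap Briefing & Strategy Demo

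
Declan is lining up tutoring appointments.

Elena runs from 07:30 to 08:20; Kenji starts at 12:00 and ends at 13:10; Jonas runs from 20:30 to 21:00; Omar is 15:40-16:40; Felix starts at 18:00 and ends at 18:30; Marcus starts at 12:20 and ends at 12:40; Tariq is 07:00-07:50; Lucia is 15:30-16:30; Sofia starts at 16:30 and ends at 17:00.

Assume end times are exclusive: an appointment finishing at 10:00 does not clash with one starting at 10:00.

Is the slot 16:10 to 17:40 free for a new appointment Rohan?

Tariq: ends 07:50 at or before Rohan starts 16:10 → clear.
Elena: ends 08:20 at or before Rohan starts 16:10 → clear.
Kenji: ends 13:10 at or before Rohan starts 16:10 → clear.
Marcus: ends 12:40 at or before Rohan starts 16:10 → clear.
Lucia: starts 15:30 before Rohan ends 17:40, and ends 16:30 after Rohan starts 16:10 → overlap.
Omar: starts 15:40 before Rohan ends 17:40, and ends 16:40 after Rohan starts 16:10 → overlap.
Sofia: starts 16:30 before Rohan ends 17:40, and ends 17:00 after Rohan starts 16:10 → overlap.
Felix: starts 18:00 at or after Rohan ends 17:40 → clear.
Jonas: starts 20:30 at or after Rohan ends 17:40 → clear.
Rohan overlaps Sofia, Lucia, Omar.

No — it overlaps Lucia, Omar, Sofia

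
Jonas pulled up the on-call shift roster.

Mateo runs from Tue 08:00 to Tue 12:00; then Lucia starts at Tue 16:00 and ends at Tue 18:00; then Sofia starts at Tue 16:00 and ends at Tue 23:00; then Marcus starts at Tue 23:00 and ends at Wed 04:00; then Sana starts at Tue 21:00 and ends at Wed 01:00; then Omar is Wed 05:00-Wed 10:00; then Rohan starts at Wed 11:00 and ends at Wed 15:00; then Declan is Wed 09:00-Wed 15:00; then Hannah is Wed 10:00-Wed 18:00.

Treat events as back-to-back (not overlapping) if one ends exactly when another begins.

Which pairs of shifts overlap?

Sorted by start: Mateo, Lucia, Sofia, Sana, Marcus, Omar, Declan, Hannah, Rohan.
Lucia starts after Mateo ends — done with Mateo.
Sofia starts before Lucia ends → Lucia and Sofia overlap.
Sana starts after Lucia ends — done with Lucia.
Sana starts before Sofia ends → Sofia and Sana overlap.
Marcus starts exactly when Sofia ends (back-to-back, no overlap) — done with Sofia.
Marcus starts before Sana ends → Sana and Marcus overlap.
Omar starts after Sana ends — done with Sana.
Omar starts after Marcus ends — done with Marcus.
Declan starts before Omar ends → Omar and Declan overlap.
Hannah starts exactly when Omar ends (back-to-back, no overlap) — done with Omar.
Hannah starts before Declan ends → Declan and Hannah overlap.
Rohan starts before Declan ends → Declan and Rohan overlap.
Rohan starts before Hannah ends → Hannah and Rohan overlap.

Declan & Hannah, Declan & Omar, Declan & Rohan, Hannah & Rohan, Lucia & Sofia, Marcus & Sana, Sana & Sofia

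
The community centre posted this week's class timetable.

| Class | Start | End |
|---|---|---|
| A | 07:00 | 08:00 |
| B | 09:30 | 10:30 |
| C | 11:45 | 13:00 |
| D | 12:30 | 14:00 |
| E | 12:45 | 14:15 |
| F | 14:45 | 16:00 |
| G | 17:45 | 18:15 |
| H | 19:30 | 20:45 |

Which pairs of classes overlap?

Sorted by start: A, B, C, D, E, F, G, H.
B starts after A ends; A is clear from here.
C starts after B ends; B is clear from here.
D starts before C ends → C and D overlap.
E starts before C ends → C and E overlap.
F starts after C ends; C is clear from here.
E starts before D ends → D and E overlap.
F starts after D ends; D is clear from here.
F starts after E ends; E is clear from here.
G starts after F ends; F is clear from here.
H starts after G ends.

C & D, C & E, D & E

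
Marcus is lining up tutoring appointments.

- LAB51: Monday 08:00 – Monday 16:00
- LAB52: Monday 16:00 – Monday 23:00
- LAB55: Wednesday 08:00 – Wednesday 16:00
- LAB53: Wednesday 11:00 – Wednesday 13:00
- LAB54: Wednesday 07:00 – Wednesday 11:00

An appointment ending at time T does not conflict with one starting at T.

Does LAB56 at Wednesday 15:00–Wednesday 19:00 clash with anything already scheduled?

LAB51: ends Monday 16:00 at or before LAB56 starts Wednesday 15:00 → clear.
LAB52: ends Monday 23:00 at or before LAB56 starts Wednesday 15:00 → clear.
LAB54: ends Wednesday 11:00 at or before LAB56 starts Wednesday 15:00 → clear.
LAB55: starts Wednesday 08:00 before LAB56 ends Wednesday 19:00, and ends Wednesday 16:00 after LAB56 starts Wednesday 15:00 → overlap.
LAB53: ends Wednesday 13:00 at or before LAB56 starts Wednesday 15:00 → clear.
LAB56 overlaps LAB55.

Yes — it overlaps LAB55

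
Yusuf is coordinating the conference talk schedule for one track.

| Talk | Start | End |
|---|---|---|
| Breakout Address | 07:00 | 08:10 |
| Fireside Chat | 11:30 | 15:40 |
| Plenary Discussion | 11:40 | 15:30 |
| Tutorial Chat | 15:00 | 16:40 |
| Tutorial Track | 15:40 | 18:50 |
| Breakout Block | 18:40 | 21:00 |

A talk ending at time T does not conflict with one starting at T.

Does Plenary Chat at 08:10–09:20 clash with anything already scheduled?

No — it doesn't clash with anything

Breakout Address: ends 08:10 at or before Plenary Chat starts 08:10 → clear.
Fireside Chat: starts 11:30 at or after Plenary Chat ends 09:20 → clear.
Plenary Discussion: starts 11:40 at or after Plenary Chat ends 09:20 → clear.
Tutorial Chat: starts 15:00 at or after Plenary Chat ends 09:20 → clear.
Tutorial Track: starts 15:40 at or after Plenary Chat ends 09:20 → clear.
Breakout Block: starts 18:40 at or after Plenary Chat ends 09:20 → clear.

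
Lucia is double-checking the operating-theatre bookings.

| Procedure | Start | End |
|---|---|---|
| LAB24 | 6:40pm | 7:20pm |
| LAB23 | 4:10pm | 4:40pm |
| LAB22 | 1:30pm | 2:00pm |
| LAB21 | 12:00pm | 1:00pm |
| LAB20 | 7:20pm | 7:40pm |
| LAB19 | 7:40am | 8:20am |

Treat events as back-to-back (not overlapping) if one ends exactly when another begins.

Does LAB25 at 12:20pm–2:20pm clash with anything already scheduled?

LAB19: ends 8:20am at or before LAB25 starts 12:20pm → clear.
LAB21: starts 12:00pm before LAB25 ends 2:20pm, and ends 1:00pm after LAB25 starts 12:20pm → overlap.
LAB22: starts 1:30pm before LAB25 ends 2:20pm, and ends 2:00pm after LAB25 starts 12:20pm → overlap.
LAB23: starts 4:10pm at or after LAB25 ends 2:20pm → clear.
LAB24: starts 6:40pm at or after LAB25 ends 2:20pm → clear.
LAB20: starts 7:20pm at or after LAB25 ends 2:20pm → clear.
LAB25 overlaps LAB21, LAB22.

Yes — it overlaps LAB21, LAB22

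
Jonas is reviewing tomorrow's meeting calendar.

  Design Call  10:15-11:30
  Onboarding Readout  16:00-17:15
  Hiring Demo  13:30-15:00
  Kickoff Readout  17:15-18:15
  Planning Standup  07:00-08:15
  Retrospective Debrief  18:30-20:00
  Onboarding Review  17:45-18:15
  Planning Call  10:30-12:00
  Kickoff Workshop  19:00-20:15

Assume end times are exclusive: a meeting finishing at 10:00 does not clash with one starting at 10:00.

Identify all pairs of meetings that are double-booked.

Design Call & Planning Call, Kickoff Readout & Onboarding Review, Kickoff Workshop & Retrospective Debrief

Two intervals overlap when each starts before the other ends.
Sorted by start: Planning Standup, Design Call, Planning Call, Hiring Demo, Onboarding Readout, Kickoff Readout, Onboarding Review, Retrospective Debrief, Kickoff Workshop.
Design Call starts after Planning Standup ends, so Planning Standup has no further overlaps.
Planning Call starts before Design Call ends → Design Call and Planning Call overlap.
Hiring Demo starts after Design Call ends, so Design Call has no further overlaps.
Hiring Demo starts after Planning Call ends, so Planning Call has no further overlaps.
Onboarding Readout starts after Hiring Demo ends, so Hiring Demo has no further overlaps.
Kickoff Readout starts exactly when Onboarding Readout ends (back-to-back, no overlap), so Onboarding Readout has no further overlaps.
Onboarding Review starts before Kickoff Readout ends → Kickoff Readout and Onboarding Review overlap.
Retrospective Debrief starts after Kickoff Readout ends, so Kickoff Readout has no further overlaps.
Retrospective Debrief starts after Onboarding Review ends, so Onboarding Review has no further overlaps.
Kickoff Workshop starts before Retrospective Debrief ends → Retrospective Debrief and Kickoff Workshop overlap.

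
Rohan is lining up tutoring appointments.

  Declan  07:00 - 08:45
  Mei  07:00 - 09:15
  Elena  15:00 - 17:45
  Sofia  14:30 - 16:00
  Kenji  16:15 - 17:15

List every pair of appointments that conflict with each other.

Declan & Mei, Elena & Kenji, Elena & Sofia

Sorted by start: Declan, Mei, Sofia, Elena, Kenji.
Mei starts before Declan ends → Declan and Mei overlap.
Sofia starts after Declan ends; Declan is clear from here.
Sofia starts after Mei ends; Mei is clear from here.
Elena starts before Sofia ends → Sofia and Elena overlap.
Kenji starts after Sofia ends.
Kenji starts before Elena ends → Elena and Kenji overlap.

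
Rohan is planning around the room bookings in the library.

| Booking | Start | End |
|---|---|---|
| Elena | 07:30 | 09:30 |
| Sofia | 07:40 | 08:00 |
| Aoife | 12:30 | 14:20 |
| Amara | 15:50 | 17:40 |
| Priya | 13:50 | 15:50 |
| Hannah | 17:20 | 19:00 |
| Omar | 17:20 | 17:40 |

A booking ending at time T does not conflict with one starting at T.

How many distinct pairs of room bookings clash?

5

Check each pair: they overlap iff neither finishes before the other starts.
Sorted by start: Elena, Sofia, Aoife, Priya, Amara, Hannah, Omar.
Sofia starts before Elena ends → Elena and Sofia overlap.
Aoife starts after Elena ends — done with Elena.
Aoife starts after Sofia ends — done with Sofia.
Priya starts before Aoife ends → Aoife and Priya overlap.
Amara starts after Aoife ends — done with Aoife.
Amara starts exactly when Priya ends (back-to-back, no overlap) — done with Priya.
Hannah starts before Amara ends → Amara and Hannah overlap.
Omar starts before Amara ends → Amara and Omar overlap.
Omar starts before Hannah ends → Hannah and Omar overlap.
Overlapping pairs: Amara & Hannah, Amara & Omar, Aoife & Priya, Elena & Sofia, Hannah & Omar — 5 in total.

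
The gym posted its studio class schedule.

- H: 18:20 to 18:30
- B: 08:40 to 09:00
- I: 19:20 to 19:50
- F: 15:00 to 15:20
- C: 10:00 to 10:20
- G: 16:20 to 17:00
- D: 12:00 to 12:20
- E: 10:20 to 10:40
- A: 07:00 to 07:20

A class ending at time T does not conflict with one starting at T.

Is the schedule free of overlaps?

Yes

Sorted by start: A, B, C, E, D, F, G, H, I.
B starts after A ends — done with A.
C starts after B ends — done with B.
E starts exactly when C ends (back-to-back, no overlap) — done with C.
D starts after E ends — done with E.
F starts after D ends — done with D.
G starts after F ends — done with F.
H starts after G ends — done with G.
I starts after H ends.
Every pair is clear; the schedule has no overlaps.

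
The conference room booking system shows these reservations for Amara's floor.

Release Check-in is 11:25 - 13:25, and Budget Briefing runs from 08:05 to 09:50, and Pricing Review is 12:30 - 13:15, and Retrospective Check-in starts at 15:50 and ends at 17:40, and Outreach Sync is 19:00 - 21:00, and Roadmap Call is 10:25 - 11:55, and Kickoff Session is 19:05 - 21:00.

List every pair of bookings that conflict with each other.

Sorted by start: Budget Briefing, Roadmap Call, Release Check-in, Pricing Review, Retrospective Check-in, Outreach Sync, Kickoff Session.
Roadmap Call starts after Budget Briefing ends; Budget Briefing is clear from here.
Release Check-in starts before Roadmap Call ends → Roadmap Call and Release Check-in overlap.
Pricing Review starts after Roadmap Call ends; Roadmap Call is clear from here.
Pricing Review starts before Release Check-in ends → Release Check-in and Pricing Review overlap.
Retrospective Check-in starts after Release Check-in ends; Release Check-in is clear from here.
Retrospective Check-in starts after Pricing Review ends; Pricing Review is clear from here.
Outreach Sync starts after Retrospective Check-in ends; Retrospective Check-in is clear from here.
Kickoff Session starts before Outreach Sync ends → Outreach Sync and Kickoff Session overlap.

Kickoff Session & Outreach Sync, Pricing Review & Release Check-in, Release Check-in & Roadmap Call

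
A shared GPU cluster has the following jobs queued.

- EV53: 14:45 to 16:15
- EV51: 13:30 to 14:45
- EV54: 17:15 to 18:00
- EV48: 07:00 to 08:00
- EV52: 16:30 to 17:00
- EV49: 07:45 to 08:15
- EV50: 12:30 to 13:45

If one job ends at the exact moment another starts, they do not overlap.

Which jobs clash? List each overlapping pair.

Sorted by start: EV48, EV49, EV50, EV51, EV53, EV52, EV54.
EV49 starts before EV48 ends → EV48 and EV49 overlap.
EV50 starts after EV48 ends; EV48 is clear from here.
EV50 starts after EV49 ends; EV49 is clear from here.
EV51 starts before EV50 ends → EV50 and EV51 overlap.
EV53 starts after EV50 ends; EV50 is clear from here.
EV53 starts exactly when EV51 ends (back-to-back, no overlap); EV51 is clear from here.
EV52 starts after EV53 ends; EV53 is clear from here.
EV54 starts after EV52 ends.

EV48 & EV49, EV50 & EV51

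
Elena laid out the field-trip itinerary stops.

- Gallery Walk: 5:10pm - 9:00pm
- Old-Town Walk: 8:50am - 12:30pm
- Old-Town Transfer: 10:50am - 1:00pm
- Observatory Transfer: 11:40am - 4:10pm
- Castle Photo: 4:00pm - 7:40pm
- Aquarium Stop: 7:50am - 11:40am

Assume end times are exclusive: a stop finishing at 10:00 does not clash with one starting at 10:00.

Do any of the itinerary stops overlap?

Two intervals overlap when each starts before the other ends.
Sorted by start: Aquarium Stop, Old-Town Walk, Old-Town Transfer, Observatory Transfer, Castle Photo, Gallery Walk.
Old-Town Walk starts before Aquarium Stop ends → Aquarium Stop and Old-Town Walk overlap.
That's a conflict, so the schedule is not conflict-free.

Yes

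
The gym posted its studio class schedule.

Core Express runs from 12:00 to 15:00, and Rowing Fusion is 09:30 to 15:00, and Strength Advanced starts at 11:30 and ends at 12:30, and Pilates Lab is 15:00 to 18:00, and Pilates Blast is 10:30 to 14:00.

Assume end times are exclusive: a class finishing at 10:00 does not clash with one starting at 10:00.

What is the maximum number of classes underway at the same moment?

4

Sweep the timeline, counting +1 at each start and −1 at each end (ends before starts at a tie):
09:30 start Rowing Fusion → 1
10:30 start Pilates Blast → 2
11:30 start Strength Advanced → 3
12:00 start Core Express → 4
12:30 end Strength Advanced → 3
14:00 end Pilates Blast → 2
15:00 end Core Express → 1
15:00 end Rowing Fusion → 0
15:00 start Pilates Lab → 1
18:00 end Pilates Lab → 0
Peak is 4, at 12:00 (Core Express, Pilates Blast, Rowing Fusion, Strength Advanced).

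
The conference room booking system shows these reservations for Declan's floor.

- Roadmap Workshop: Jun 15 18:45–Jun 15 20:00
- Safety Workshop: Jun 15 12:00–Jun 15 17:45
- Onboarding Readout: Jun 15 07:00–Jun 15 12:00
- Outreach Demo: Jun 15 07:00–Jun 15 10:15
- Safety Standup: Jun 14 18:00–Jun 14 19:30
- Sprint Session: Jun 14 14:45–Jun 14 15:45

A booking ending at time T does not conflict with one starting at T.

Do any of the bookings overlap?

Check each pair: they overlap iff neither finishes before the other starts.
Sorted by start: Sprint Session, Safety Standup, Outreach Demo, Onboarding Readout, Safety Workshop, Roadmap Workshop.
Safety Standup starts after Sprint Session ends — done with Sprint Session.
Outreach Demo starts after Safety Standup ends — done with Safety Standup.
Onboarding Readout starts before Outreach Demo ends → Outreach Demo and Onboarding Readout overlap.
That's a conflict, so the schedule is not conflict-free.

Yes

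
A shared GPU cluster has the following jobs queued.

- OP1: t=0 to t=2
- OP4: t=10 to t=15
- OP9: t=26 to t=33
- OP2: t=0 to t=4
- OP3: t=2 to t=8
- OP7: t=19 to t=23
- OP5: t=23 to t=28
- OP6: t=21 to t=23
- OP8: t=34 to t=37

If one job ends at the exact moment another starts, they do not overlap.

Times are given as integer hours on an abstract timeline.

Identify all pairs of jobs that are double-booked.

Check each pair: they overlap iff neither finishes before the other starts.
Sorted by start: OP1, OP2, OP3, OP4, OP7, OP6, OP5, OP9, OP8.
OP2 starts before OP1 ends → OP1 and OP2 overlap.
OP3 starts exactly when OP1 ends (back-to-back, no overlap), so nothing later overlaps OP1 either.
OP3 starts before OP2 ends → OP2 and OP3 overlap.
OP4 starts after OP2 ends, so nothing later overlaps OP2 either.
OP4 starts after OP3 ends, so nothing later overlaps OP3 either.
OP7 starts after OP4 ends, so nothing later overlaps OP4 either.
OP6 starts before OP7 ends → OP7 and OP6 overlap.
OP5 starts exactly when OP7 ends (back-to-back, no overlap), so nothing later overlaps OP7 either.
OP5 starts exactly when OP6 ends (back-to-back, no overlap), so nothing later overlaps OP6 either.
OP9 starts before OP5 ends → OP5 and OP9 overlap.
OP8 starts after OP5 ends.
OP8 starts after OP9 ends.

OP1 & OP2, OP2 & OP3, OP5 & OP9, OP6 & OP7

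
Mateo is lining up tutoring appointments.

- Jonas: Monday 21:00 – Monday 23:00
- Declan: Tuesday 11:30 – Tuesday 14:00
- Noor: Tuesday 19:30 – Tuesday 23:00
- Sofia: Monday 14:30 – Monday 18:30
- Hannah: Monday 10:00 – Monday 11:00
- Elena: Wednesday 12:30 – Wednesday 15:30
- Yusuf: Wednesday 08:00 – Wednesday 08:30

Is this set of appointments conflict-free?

Yes

Check each pair: they overlap iff neither finishes before the other starts.
Sorted by start: Hannah, Sofia, Jonas, Declan, Noor, Yusuf, Elena.
Sofia starts after Hannah ends; Hannah is clear from here.
Jonas starts after Sofia ends; Sofia is clear from here.
Declan starts after Jonas ends; Jonas is clear from here.
Noor starts after Declan ends; Declan is clear from here.
Yusuf starts after Noor ends; Noor is clear from here.
Elena starts after Yusuf ends.
Every pair is clear; the schedule has no overlaps.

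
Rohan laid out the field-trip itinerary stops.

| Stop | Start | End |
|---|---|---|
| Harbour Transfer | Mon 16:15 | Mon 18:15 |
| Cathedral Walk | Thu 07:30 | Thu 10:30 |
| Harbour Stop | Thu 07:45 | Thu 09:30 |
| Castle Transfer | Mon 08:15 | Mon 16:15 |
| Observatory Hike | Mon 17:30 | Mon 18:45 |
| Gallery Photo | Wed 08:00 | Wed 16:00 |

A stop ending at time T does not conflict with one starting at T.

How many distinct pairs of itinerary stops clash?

Sorted by start: Castle Transfer, Harbour Transfer, Observatory Hike, Gallery Photo, Cathedral Walk, Harbour Stop.
Harbour Transfer starts exactly when Castle Transfer ends (back-to-back, no overlap), so Castle Transfer has no further overlaps.
Observatory Hike starts before Harbour Transfer ends → Harbour Transfer and Observatory Hike overlap.
Gallery Photo starts after Harbour Transfer ends, so Harbour Transfer has no further overlaps.
Gallery Photo starts after Observatory Hike ends, so Observatory Hike has no further overlaps.
Cathedral Walk starts after Gallery Photo ends, so Gallery Photo has no further overlaps.
Harbour Stop starts before Cathedral Walk ends → Cathedral Walk and Harbour Stop overlap.
Overlapping pairs: Cathedral Walk & Harbour Stop, Harbour Transfer & Observatory Hike — 2 in total.

2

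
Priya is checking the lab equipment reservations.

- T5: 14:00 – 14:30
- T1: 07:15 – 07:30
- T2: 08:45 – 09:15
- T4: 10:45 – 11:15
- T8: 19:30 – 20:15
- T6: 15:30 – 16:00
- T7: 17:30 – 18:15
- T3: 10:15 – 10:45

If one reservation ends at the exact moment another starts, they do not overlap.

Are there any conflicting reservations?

No

Sorted by start: T1, T2, T3, T4, T5, T6, T7, T8.
T2 starts after T1 ends, so T1 has no further overlaps.
T3 starts after T2 ends, so T2 has no further overlaps.
T4 starts exactly when T3 ends (back-to-back, no overlap), so T3 has no further overlaps.
T5 starts after T4 ends, so T4 has no further overlaps.
T6 starts after T5 ends, so T5 has no further overlaps.
T7 starts after T6 ends, so T6 has no further overlaps.
T8 starts after T7 ends.
Every pair is clear; the schedule has no overlaps.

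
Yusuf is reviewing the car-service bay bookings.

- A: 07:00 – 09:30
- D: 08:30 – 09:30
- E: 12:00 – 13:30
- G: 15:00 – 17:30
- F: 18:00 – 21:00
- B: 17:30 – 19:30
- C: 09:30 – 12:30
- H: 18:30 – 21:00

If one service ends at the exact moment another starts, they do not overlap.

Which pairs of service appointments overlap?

Sorted by start: A, D, C, E, G, B, F, H.
D starts before A ends → A and D overlap.
C starts exactly when A ends (back-to-back, no overlap), so A has no further overlaps.
C starts exactly when D ends (back-to-back, no overlap), so D has no further overlaps.
E starts before C ends → C and E overlap.
G starts after C ends, so C has no further overlaps.
G starts after E ends, so E has no further overlaps.
B starts exactly when G ends (back-to-back, no overlap), so G has no further overlaps.
F starts before B ends → B and F overlap.
H starts before B ends → B and H overlap.
H starts before F ends → F and H overlap.

A & D, B & F, B & H, C & E, F & H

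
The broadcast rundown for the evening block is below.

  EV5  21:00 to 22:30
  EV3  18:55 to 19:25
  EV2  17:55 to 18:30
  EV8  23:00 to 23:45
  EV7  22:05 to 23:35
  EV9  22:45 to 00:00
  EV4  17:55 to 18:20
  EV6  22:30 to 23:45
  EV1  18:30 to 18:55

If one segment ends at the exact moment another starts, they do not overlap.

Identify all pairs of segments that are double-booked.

EV2 & EV4, EV5 & EV7, EV6 & EV7, EV6 & EV8, EV6 & EV9, EV7 & EV8, EV7 & EV9, EV8 & EV9

Sorted by start: EV2, EV4, EV1, EV3, EV5, EV7, EV6, EV9, EV8.
EV4 starts before EV2 ends → EV2 and EV4 overlap.
EV1 starts exactly when EV2 ends (back-to-back, no overlap) — done with EV2.
EV1 starts after EV4 ends — done with EV4.
EV3 starts exactly when EV1 ends (back-to-back, no overlap) — done with EV1.
EV5 starts after EV3 ends — done with EV3.
EV7 starts before EV5 ends → EV5 and EV7 overlap.
EV6 starts exactly when EV5 ends (back-to-back, no overlap) — done with EV5.
EV6 starts before EV7 ends → EV7 and EV6 overlap.
EV9 starts before EV7 ends → EV7 and EV9 overlap.
EV8 starts before EV7 ends → EV7 and EV8 overlap.
EV9 starts before EV6 ends → EV6 and EV9 overlap.
EV8 starts before EV6 ends → EV6 and EV8 overlap.
EV8 starts before EV9 ends → EV9 and EV8 overlap.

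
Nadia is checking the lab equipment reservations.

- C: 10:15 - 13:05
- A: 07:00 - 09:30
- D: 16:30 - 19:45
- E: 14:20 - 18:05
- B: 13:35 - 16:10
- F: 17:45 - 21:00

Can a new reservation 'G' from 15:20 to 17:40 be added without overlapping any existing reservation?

A: ends 09:30 at or before G starts 15:20 → clear.
C: ends 13:05 at or before G starts 15:20 → clear.
B: starts 13:35 before G ends 17:40, and ends 16:10 after G starts 15:20 → overlap.
E: starts 14:20 before G ends 17:40, and ends 18:05 after G starts 15:20 → overlap.
D: starts 16:30 before G ends 17:40, and ends 19:45 after G starts 15:20 → overlap.
F: starts 17:45 at or after G ends 17:40 → clear.
G overlaps B, D, E.

No — it overlaps B, D, E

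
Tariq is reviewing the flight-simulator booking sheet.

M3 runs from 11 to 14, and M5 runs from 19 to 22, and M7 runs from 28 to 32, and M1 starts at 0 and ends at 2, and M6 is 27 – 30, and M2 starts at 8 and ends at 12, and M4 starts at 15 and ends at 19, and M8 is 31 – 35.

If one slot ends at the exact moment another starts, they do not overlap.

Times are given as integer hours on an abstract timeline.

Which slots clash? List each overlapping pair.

Sorted by start: M1, M2, M3, M4, M5, M6, M7, M8.
M2 starts after M1 ends — done with M1.
M3 starts before M2 ends → M2 and M3 overlap.
M4 starts after M2 ends — done with M2.
M4 starts after M3 ends — done with M3.
M5 starts exactly when M4 ends (back-to-back, no overlap) — done with M4.
M6 starts after M5 ends — done with M5.
M7 starts before M6 ends → M6 and M7 overlap.
M8 starts after M6 ends.
M8 starts before M7 ends → M7 and M8 overlap.

M2 & M3, M6 & M7, M7 & M8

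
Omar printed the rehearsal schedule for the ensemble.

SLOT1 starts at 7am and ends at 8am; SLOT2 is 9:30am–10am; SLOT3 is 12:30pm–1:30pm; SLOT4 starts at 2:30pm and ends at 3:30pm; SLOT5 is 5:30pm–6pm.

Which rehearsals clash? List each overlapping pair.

Check each pair: they overlap iff neither finishes before the other starts.
Sorted by start: SLOT1, SLOT2, SLOT3, SLOT4, SLOT5.
SLOT2 starts after SLOT1 ends, so nothing later overlaps SLOT1 either.
SLOT3 starts after SLOT2 ends, so nothing later overlaps SLOT2 either.
SLOT4 starts after SLOT3 ends, so nothing later overlaps SLOT3 either.
SLOT5 starts after SLOT4 ends.

no overlapping pairs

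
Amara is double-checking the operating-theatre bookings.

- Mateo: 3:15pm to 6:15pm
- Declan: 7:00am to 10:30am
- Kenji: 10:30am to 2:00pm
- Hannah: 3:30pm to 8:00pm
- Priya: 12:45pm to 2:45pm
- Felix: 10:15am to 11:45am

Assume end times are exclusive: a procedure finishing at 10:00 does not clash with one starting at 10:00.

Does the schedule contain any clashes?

Yes

Sorted by start: Declan, Felix, Kenji, Priya, Mateo, Hannah.
Felix starts before Declan ends → Declan and Felix overlap.
That's a conflict, so the schedule is not conflict-free.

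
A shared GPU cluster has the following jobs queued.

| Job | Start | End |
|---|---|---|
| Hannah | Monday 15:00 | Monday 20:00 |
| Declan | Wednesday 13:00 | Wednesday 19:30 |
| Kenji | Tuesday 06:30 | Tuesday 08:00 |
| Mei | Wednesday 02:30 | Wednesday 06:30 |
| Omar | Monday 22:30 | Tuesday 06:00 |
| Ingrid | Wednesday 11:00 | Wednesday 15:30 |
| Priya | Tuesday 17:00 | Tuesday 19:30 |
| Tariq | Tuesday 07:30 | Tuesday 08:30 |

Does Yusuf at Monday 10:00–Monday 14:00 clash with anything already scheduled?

Hannah: starts Monday 15:00 at or after Yusuf ends Monday 14:00 → clear.
Omar: starts Monday 22:30 at or after Yusuf ends Monday 14:00 → clear.
Kenji: starts Tuesday 06:30 at or after Yusuf ends Monday 14:00 → clear.
Tariq: starts Tuesday 07:30 at or after Yusuf ends Monday 14:00 → clear.
Priya: starts Tuesday 17:00 at or after Yusuf ends Monday 14:00 → clear.
Mei: starts Wednesday 02:30 at or after Yusuf ends Monday 14:00 → clear.
Ingrid: starts Wednesday 11:00 at or after Yusuf ends Monday 14:00 → clear.
Declan: starts Wednesday 13:00 at or after Yusuf ends Monday 14:00 → clear.

No — it doesn't clash with anything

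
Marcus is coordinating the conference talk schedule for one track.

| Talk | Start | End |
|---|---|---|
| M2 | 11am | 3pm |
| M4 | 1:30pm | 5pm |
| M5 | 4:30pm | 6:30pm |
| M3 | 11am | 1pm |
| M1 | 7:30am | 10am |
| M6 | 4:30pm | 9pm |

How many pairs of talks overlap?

Check each pair: they overlap iff neither finishes before the other starts.
Sorted by start: M1, M2, M3, M4, M5, M6.
M2 starts after M1 ends; M1 is clear from here.
M3 starts before M2 ends → M2 and M3 overlap.
M4 starts before M2 ends → M2 and M4 overlap.
M5 starts after M2 ends; M2 is clear from here.
M4 starts after M3 ends; M3 is clear from here.
M5 starts before M4 ends → M4 and M5 overlap.
M6 starts before M4 ends → M4 and M6 overlap.
M6 starts before M5 ends → M5 and M6 overlap.
Overlapping pairs: M2 & M3, M2 & M4, M4 & M5, M4 & M6, M5 & M6 — 5 in total.

5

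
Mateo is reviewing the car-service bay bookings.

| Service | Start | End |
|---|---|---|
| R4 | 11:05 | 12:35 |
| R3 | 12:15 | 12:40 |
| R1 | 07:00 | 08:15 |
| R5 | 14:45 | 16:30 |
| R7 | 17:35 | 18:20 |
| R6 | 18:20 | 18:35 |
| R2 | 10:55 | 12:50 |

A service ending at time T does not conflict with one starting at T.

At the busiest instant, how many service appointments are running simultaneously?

Sort all start/end points and keep a running count:
07:00 start R1 → 1
08:15 end R1 → 0
10:55 start R2 → 1
11:05 start R4 → 2
12:15 start R3 → 3
12:35 end R4 → 2
12:40 end R3 → 1
12:50 end R2 → 0
14:45 start R5 → 1
16:30 end R5 → 0
17:35 start R7 → 1
18:20 end R7 → 0
18:20 start R6 → 1
18:35 end R6 → 0
Peak is 3, at 12:15 (R2, R3, R4).

3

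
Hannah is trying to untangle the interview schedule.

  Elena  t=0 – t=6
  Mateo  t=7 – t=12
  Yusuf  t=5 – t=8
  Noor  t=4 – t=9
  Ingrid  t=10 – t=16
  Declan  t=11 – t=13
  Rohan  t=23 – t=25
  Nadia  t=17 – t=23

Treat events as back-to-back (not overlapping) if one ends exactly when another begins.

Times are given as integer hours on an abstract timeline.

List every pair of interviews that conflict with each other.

Sorted by start: Elena, Noor, Yusuf, Mateo, Ingrid, Declan, Nadia, Rohan.
Noor starts before Elena ends → Elena and Noor overlap.
Yusuf starts before Elena ends → Elena and Yusuf overlap.
Mateo starts after Elena ends; Elena is clear from here.
Yusuf starts before Noor ends → Noor and Yusuf overlap.
Mateo starts before Noor ends → Noor and Mateo overlap.
Ingrid starts after Noor ends; Noor is clear from here.
Mateo starts before Yusuf ends → Yusuf and Mateo overlap.
Ingrid starts after Yusuf ends; Yusuf is clear from here.
Ingrid starts before Mateo ends → Mateo and Ingrid overlap.
Declan starts before Mateo ends → Mateo and Declan overlap.
Nadia starts after Mateo ends; Mateo is clear from here.
Declan starts before Ingrid ends → Ingrid and Declan overlap.
Nadia starts after Ingrid ends; Ingrid is clear from here.
Nadia starts after Declan ends; Declan is clear from here.
Rohan starts exactly when Nadia ends (back-to-back, no overlap).

Declan & Ingrid, Declan & Mateo, Elena & Noor, Elena & Yusuf, Ingrid & Mateo, Mateo & Noor, Mateo & Yusuf, Noor & Yusuf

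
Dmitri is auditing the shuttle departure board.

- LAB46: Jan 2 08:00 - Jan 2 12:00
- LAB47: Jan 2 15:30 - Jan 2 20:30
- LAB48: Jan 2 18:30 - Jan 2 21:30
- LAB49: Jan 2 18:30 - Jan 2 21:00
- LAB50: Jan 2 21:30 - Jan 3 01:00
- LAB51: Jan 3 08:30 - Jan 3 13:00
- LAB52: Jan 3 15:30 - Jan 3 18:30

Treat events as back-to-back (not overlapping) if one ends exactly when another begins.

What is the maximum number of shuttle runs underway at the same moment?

Sort all start/end points and keep a running count:
Jan 2 08:00 start LAB46 → 1
Jan 2 12:00 end LAB46 → 0
Jan 2 15:30 start LAB47 → 1
Jan 2 18:30 start LAB48 → 2
Jan 2 18:30 start LAB49 → 3
Jan 2 20:30 end LAB47 → 2
Jan 2 21:00 end LAB49 → 1
Jan 2 21:30 end LAB48 → 0
Jan 2 21:30 start LAB50 → 1
Jan 3 01:00 end LAB50 → 0
Jan 3 08:30 start LAB51 → 1
Jan 3 13:00 end LAB51 → 0
Jan 3 15:30 start LAB52 → 1
Jan 3 18:30 end LAB52 → 0
Peak is 3, at Jan 2 18:30 (LAB47, LAB48, LAB49).

3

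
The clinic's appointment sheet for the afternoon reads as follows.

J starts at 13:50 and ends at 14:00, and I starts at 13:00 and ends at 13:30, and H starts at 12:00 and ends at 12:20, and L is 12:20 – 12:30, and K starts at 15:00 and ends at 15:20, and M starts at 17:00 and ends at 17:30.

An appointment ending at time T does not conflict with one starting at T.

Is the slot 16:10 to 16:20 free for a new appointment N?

H: ends 12:20 at or before N starts 16:10 → clear.
L: ends 12:30 at or before N starts 16:10 → clear.
I: ends 13:30 at or before N starts 16:10 → clear.
J: ends 14:00 at or before N starts 16:10 → clear.
K: ends 15:20 at or before N starts 16:10 → clear.
M: starts 17:00 at or after N ends 16:20 → clear.

Yes — the slot is free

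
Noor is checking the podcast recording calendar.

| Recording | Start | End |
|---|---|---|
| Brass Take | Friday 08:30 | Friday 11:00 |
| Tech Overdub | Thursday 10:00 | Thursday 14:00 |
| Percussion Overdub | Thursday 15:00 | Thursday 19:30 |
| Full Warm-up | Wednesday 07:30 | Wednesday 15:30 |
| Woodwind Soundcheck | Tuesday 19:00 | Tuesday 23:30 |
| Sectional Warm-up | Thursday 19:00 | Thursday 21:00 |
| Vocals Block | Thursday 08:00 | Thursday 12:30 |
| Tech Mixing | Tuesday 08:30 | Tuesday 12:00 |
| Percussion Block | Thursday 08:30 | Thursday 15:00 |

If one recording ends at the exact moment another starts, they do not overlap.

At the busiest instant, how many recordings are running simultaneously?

3

Walk through starts and ends in time order (an end at T is processed before a start at T):
Tuesday 08:30 start Tech Mixing → 1
Tuesday 12:00 end Tech Mixing → 0
Tuesday 19:00 start Woodwind Soundcheck → 1
Tuesday 23:30 end Woodwind Soundcheck → 0
Wednesday 07:30 start Full Warm-up → 1
Wednesday 15:30 end Full Warm-up → 0
Thursday 08:00 start Vocals Block → 1
Thursday 08:30 start Percussion Block → 2
Thursday 10:00 start Tech Overdub → 3
Thursday 12:30 end Vocals Block → 2
Thursday 14:00 end Tech Overdub → 1
Thursday 15:00 end Percussion Block → 0
Thursday 15:00 start Percussion Overdub → 1
Thursday 19:00 start Sectional Warm-up → 2
Thursday 19:30 end Percussion Overdub → 1
Thursday 21:00 end Sectional Warm-up → 0
Friday 08:30 start Brass Take → 1
Friday 11:00 end Brass Take → 0
Peak is 3, at Thursday 10:00 (Percussion Block, Tech Overdub, Vocals Block).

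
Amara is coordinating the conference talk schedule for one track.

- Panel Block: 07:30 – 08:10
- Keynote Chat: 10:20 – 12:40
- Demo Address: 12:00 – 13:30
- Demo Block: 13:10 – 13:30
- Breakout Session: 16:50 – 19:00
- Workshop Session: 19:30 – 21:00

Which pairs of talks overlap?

Demo Address & Demo Block, Demo Address & Keynote Chat

Two intervals overlap when each starts before the other ends.
Sorted by start: Panel Block, Keynote Chat, Demo Address, Demo Block, Breakout Session, Workshop Session.
Keynote Chat starts after Panel Block ends — done with Panel Block.
Demo Address starts before Keynote Chat ends → Keynote Chat and Demo Address overlap.
Demo Block starts after Keynote Chat ends — done with Keynote Chat.
Demo Block starts before Demo Address ends → Demo Address and Demo Block overlap.
Breakout Session starts after Demo Address ends — done with Demo Address.
Breakout Session starts after Demo Block ends — done with Demo Block.
Workshop Session starts after Breakout Session ends.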